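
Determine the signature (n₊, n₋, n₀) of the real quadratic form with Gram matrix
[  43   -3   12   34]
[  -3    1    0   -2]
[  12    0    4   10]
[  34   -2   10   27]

Answer: (2, 1, 1)

Derivation:
step 0: pivot 43 → sign +
step 1: pivot 34/43 → sign +
step 2: pivot -4/17 → sign −
step 3: row/col 3 already zero → sign 0
signature = (2, 1, 1)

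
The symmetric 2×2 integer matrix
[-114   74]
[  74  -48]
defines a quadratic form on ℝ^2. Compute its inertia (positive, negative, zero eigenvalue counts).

step 0: pivot -114 → sign −
step 1: pivot 2/57 → sign +
signature = (1, 1, 0)

Answer: (1, 1, 0)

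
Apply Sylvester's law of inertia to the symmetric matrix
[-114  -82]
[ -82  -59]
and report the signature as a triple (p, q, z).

step 0: pivot -114 → sign −
step 1: pivot -1/57 → sign −
signature = (0, 2, 0)

Answer: (0, 2, 0)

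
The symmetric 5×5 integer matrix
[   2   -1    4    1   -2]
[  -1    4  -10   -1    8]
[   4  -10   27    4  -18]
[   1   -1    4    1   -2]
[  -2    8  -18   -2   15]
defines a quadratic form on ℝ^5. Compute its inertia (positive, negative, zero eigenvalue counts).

Answer: (4, 1, 0)

Derivation:
step 0: pivot 2 → sign +
step 1: pivot 7/2 → sign +
step 2: pivot 5/7 → sign +
step 3: pivot -3/5 → sign −
step 4: pivot 3 → sign +
signature = (4, 1, 0)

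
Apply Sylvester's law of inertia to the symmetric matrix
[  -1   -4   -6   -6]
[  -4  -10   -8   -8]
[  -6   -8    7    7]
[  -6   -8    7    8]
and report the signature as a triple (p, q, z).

step 0: pivot -1 → sign −
step 1: pivot 6 → sign +
step 2: pivot 1/3 → sign +
step 3: pivot 1 → sign +
signature = (3, 1, 0)

Answer: (3, 1, 0)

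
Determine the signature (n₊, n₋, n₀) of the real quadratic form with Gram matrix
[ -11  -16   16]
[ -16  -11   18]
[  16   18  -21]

Answer: (2, 1, 0)

Derivation:
step 0: pivot -11 → sign −
step 1: pivot 135/11 → sign +
step 2: pivot 1/135 → sign +
signature = (2, 1, 0)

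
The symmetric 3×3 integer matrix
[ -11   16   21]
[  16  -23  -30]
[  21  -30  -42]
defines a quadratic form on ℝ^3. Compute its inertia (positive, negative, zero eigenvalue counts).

step 0: pivot -11 → sign −
step 1: pivot 3/11 → sign +
step 2: pivot -3 → sign −
signature = (1, 2, 0)

Answer: (1, 2, 0)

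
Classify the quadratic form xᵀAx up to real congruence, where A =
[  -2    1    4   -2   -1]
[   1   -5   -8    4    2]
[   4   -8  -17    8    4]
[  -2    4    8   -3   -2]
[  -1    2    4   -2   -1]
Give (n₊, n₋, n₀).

step 0: pivot -2 → sign −
step 1: pivot -9/2 → sign −
step 2: pivot -1 → sign −
step 3: pivot 1 → sign +
step 4: row/col 4 already zero → sign 0
signature = (1, 3, 1)

Answer: (1, 3, 1)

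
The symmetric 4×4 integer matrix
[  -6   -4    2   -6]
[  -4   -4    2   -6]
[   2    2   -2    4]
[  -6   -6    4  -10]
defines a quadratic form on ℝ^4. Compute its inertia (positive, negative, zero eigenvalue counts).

step 0: pivot -6 → sign −
step 1: pivot -4/3 → sign −
step 2: pivot -1 → sign −
step 3: row/col 3 already zero → sign 0
signature = (0, 3, 1)

Answer: (0, 3, 1)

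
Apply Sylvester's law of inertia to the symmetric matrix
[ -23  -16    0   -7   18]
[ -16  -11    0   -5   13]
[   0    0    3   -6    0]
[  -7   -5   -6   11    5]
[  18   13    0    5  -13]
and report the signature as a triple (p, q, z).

Answer: (3, 2, 0)

Derivation:
step 0: pivot -23 → sign −
step 1: pivot 3/23 → sign +
step 2: pivot 3 → sign +
step 3: pivot 1 → sign +
step 4: pivot -2/3 → sign −
signature = (3, 2, 0)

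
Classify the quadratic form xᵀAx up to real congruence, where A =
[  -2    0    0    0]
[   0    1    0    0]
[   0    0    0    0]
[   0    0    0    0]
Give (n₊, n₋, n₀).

Answer: (1, 1, 2)

Derivation:
step 0: pivot -2 → sign −
step 1: pivot 1 → sign +
step 2: row/col 2 already zero → sign 0
step 3: row/col 3 already zero → sign 0
signature = (1, 1, 2)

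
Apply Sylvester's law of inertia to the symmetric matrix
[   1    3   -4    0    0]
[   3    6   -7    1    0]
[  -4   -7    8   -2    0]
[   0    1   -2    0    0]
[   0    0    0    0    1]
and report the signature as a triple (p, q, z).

Answer: (3, 1, 1)

Derivation:
step 0: pivot 1 → sign +
step 1: pivot -3 → sign −
step 2: pivot 1/3 → sign +
step 3: pivot 1 → sign +
step 4: row/col 4 already zero → sign 0
signature = (3, 1, 1)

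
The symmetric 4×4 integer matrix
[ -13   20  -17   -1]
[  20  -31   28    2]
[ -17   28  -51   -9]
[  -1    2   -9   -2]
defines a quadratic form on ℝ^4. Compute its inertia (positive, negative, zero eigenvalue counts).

Answer: (1, 3, 0)

Derivation:
step 0: pivot -13 → sign −
step 1: pivot -3/13 → sign −
step 2: pivot -14 → sign −
step 3: pivot 1/7 → sign +
signature = (1, 3, 0)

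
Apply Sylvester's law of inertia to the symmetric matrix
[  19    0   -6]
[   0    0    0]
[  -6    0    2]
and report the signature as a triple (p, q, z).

Answer: (2, 0, 1)

Derivation:
step 0: pivot 19 → sign +
step 1: pivot 2/19 → sign +
step 2: row/col 2 already zero → sign 0
signature = (2, 0, 1)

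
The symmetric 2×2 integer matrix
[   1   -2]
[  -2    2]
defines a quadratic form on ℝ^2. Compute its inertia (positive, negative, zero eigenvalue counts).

Answer: (1, 1, 0)

Derivation:
step 0: pivot 1 → sign +
step 1: pivot -2 → sign −
signature = (1, 1, 0)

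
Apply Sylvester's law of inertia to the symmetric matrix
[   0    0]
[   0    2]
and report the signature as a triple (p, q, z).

Answer: (1, 0, 1)

Derivation:
step 0: pivot 2 → sign +
step 1: row/col 1 already zero → sign 0
signature = (1, 0, 1)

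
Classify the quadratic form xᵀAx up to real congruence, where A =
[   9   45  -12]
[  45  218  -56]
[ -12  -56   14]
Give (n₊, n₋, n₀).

step 0: pivot 9 → sign +
step 1: pivot -7 → sign −
step 2: pivot 2/7 → sign +
signature = (2, 1, 0)

Answer: (2, 1, 0)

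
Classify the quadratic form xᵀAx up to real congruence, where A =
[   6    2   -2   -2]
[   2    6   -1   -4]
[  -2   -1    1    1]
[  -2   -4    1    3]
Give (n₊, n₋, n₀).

Answer: (4, 0, 0)

Derivation:
step 0: pivot 6 → sign +
step 1: pivot 16/3 → sign +
step 2: pivot 5/16 → sign +
step 3: pivot 1/5 → sign +
signature = (4, 0, 0)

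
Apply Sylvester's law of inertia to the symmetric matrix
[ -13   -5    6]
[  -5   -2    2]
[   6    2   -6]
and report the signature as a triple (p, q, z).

step 0: pivot -13 → sign −
step 1: pivot -1/13 → sign −
step 2: pivot -2 → sign −
signature = (0, 3, 0)

Answer: (0, 3, 0)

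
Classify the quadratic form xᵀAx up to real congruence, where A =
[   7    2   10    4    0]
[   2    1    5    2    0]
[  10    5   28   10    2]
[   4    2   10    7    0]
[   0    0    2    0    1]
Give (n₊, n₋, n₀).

step 0: pivot 7 → sign +
step 1: pivot 3/7 → sign +
step 2: pivot 3 → sign +
step 3: pivot 3 → sign +
step 4: pivot -1/3 → sign −
signature = (4, 1, 0)

Answer: (4, 1, 0)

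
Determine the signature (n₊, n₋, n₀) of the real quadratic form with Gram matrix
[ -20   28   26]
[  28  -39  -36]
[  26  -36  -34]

Answer: (1, 2, 0)

Derivation:
step 0: pivot -20 → sign −
step 1: pivot 1/5 → sign +
step 2: pivot -1 → sign −
signature = (1, 2, 0)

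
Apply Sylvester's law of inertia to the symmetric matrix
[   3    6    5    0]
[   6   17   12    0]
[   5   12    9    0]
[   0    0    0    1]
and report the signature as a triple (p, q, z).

Answer: (3, 1, 0)

Derivation:
step 0: pivot 3 → sign +
step 1: pivot 5 → sign +
step 2: pivot -2/15 → sign −
step 3: pivot 1 → sign +
signature = (3, 1, 0)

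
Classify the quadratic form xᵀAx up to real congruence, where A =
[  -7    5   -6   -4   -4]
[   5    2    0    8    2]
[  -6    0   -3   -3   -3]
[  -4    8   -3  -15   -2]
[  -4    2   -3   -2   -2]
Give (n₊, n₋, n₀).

step 0: pivot -7 → sign −
step 1: pivot 39/7 → sign +
step 2: pivot -15/13 → sign −
step 3: pivot -4/5 → sign −
step 4: pivot 1/4 → sign +
signature = (2, 3, 0)

Answer: (2, 3, 0)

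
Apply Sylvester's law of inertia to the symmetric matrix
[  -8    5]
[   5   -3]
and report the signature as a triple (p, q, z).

Answer: (1, 1, 0)

Derivation:
step 0: pivot -8 → sign −
step 1: pivot 1/8 → sign +
signature = (1, 1, 0)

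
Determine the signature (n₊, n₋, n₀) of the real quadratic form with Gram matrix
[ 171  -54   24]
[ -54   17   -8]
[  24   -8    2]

Answer: (2, 1, 0)

Derivation:
step 0: pivot 171 → sign +
step 1: pivot -1/19 → sign −
step 2: pivot 2 → sign +
signature = (2, 1, 0)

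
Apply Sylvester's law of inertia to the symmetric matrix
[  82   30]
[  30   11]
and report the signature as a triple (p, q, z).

step 0: pivot 82 → sign +
step 1: pivot 1/41 → sign +
signature = (2, 0, 0)

Answer: (2, 0, 0)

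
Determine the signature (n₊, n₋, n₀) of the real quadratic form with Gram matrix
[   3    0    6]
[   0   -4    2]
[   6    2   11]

step 0: pivot 3 → sign +
step 1: pivot -4 → sign −
step 2: row/col 2 already zero → sign 0
signature = (1, 1, 1)

Answer: (1, 1, 1)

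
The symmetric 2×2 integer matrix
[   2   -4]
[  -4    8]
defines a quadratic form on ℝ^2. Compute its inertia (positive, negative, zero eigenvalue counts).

step 0: pivot 2 → sign +
step 1: row/col 1 already zero → sign 0
signature = (1, 0, 1)

Answer: (1, 0, 1)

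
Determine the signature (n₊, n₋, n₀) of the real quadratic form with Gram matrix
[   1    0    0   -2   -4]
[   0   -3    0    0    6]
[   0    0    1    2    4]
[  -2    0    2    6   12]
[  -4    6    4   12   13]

Answer: (3, 2, 0)

Derivation:
step 0: pivot 1 → sign +
step 1: pivot -3 → sign −
step 2: pivot 1 → sign +
step 3: pivot -2 → sign −
step 4: pivot 1 → sign +
signature = (3, 2, 0)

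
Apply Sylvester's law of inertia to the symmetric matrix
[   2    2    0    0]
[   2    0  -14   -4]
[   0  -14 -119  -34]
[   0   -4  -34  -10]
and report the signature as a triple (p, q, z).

step 0: pivot 2 → sign +
step 1: pivot -2 → sign −
step 2: pivot -21 → sign −
step 3: pivot -2/7 → sign −
signature = (1, 3, 0)

Answer: (1, 3, 0)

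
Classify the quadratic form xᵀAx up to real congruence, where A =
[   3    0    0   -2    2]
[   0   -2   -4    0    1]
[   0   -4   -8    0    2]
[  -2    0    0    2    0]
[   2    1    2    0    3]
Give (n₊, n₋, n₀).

Answer: (2, 2, 1)

Derivation:
step 0: pivot 3 → sign +
step 1: pivot -2 → sign −
step 2: pivot 2/3 → sign +
step 3: pivot -1/2 → sign −
step 4: row/col 4 already zero → sign 0
signature = (2, 2, 1)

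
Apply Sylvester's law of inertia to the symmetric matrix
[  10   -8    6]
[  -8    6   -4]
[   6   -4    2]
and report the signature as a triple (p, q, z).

step 0: pivot 10 → sign +
step 1: pivot -2/5 → sign −
step 2: row/col 2 already zero → sign 0
signature = (1, 1, 1)

Answer: (1, 1, 1)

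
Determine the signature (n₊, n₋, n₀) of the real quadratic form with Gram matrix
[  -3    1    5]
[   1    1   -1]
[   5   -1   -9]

Answer: (1, 2, 0)

Derivation:
step 0: pivot -3 → sign −
step 1: pivot 4/3 → sign +
step 2: pivot -1 → sign −
signature = (1, 2, 0)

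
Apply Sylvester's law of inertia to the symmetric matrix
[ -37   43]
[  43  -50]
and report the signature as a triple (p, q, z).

step 0: pivot -37 → sign −
step 1: pivot -1/37 → sign −
signature = (0, 2, 0)

Answer: (0, 2, 0)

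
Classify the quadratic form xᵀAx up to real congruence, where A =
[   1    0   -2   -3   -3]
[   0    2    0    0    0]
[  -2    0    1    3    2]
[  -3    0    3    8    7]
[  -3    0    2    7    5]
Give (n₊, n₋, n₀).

step 0: pivot 1 → sign +
step 1: pivot 2 → sign +
step 2: pivot -3 → sign −
step 3: pivot 2 → sign +
step 4: pivot -2/3 → sign −
signature = (3, 2, 0)

Answer: (3, 2, 0)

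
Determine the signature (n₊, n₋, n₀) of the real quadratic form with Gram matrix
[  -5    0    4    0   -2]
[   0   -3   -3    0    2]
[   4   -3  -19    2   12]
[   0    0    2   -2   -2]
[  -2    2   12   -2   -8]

step 0: pivot -5 → sign −
step 1: pivot -3 → sign −
step 2: pivot -64/5 → sign −
step 3: pivot -27/16 → sign −
step 4: pivot -2/27 → sign −
signature = (0, 5, 0)

Answer: (0, 5, 0)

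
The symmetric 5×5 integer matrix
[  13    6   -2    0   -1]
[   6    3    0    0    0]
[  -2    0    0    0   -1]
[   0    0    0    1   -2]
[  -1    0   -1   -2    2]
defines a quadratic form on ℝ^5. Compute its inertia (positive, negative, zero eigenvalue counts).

Answer: (3, 2, 0)

Derivation:
step 0: pivot 13 → sign +
step 1: pivot 3/13 → sign +
step 2: pivot -4 → sign −
step 3: pivot 1 → sign +
step 4: pivot -3/4 → sign −
signature = (3, 2, 0)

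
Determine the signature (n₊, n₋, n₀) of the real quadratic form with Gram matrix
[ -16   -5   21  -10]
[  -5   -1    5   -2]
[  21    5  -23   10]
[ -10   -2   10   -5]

Answer: (2, 2, 0)

Derivation:
step 0: pivot -16 → sign −
step 1: pivot 9/16 → sign +
step 2: pivot 2/9 → sign +
step 3: pivot -1 → sign −
signature = (2, 2, 0)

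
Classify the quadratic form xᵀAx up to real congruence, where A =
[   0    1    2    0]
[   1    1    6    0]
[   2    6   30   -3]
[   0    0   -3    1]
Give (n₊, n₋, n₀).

Answer: (3, 1, 0)

Derivation:
step 0: pivot 1 → sign +
step 1: pivot -1 → sign −
step 2: pivot 10 → sign +
step 3: pivot 1/10 → sign +
signature = (3, 1, 0)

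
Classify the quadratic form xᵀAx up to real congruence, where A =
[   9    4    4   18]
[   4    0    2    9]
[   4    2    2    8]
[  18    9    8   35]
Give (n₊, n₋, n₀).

Answer: (2, 2, 0)

Derivation:
step 0: pivot 9 → sign +
step 1: pivot -16/9 → sign −
step 2: pivot 1/4 → sign +
step 3: pivot -1/2 → sign −
signature = (2, 2, 0)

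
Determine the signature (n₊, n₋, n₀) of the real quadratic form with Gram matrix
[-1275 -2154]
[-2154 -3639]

step 0: pivot -1275 → sign −
step 1: pivot -3/425 → sign −
signature = (0, 2, 0)

Answer: (0, 2, 0)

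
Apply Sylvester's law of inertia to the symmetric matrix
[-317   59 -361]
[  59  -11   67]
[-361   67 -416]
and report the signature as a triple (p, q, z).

step 0: pivot -317 → sign −
step 1: pivot -6/317 → sign −
step 2: pivot -3 → sign −
signature = (0, 3, 0)

Answer: (0, 3, 0)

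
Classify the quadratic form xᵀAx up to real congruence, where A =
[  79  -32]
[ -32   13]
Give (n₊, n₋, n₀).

Answer: (2, 0, 0)

Derivation:
step 0: pivot 79 → sign +
step 1: pivot 3/79 → sign +
signature = (2, 0, 0)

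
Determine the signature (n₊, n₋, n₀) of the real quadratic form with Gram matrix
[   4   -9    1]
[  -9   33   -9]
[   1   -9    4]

Answer: (3, 0, 0)

Derivation:
step 0: pivot 4 → sign +
step 1: pivot 51/4 → sign +
step 2: pivot 3/17 → sign +
signature = (3, 0, 0)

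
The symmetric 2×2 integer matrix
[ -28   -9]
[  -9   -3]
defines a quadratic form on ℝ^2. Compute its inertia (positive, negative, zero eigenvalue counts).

Answer: (0, 2, 0)

Derivation:
step 0: pivot -28 → sign −
step 1: pivot -3/28 → sign −
signature = (0, 2, 0)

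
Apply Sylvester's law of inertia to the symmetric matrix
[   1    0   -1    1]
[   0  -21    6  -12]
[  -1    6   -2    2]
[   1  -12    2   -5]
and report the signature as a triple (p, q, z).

step 0: pivot 1 → sign +
step 1: pivot -21 → sign −
step 2: pivot -9/7 → sign −
step 3: pivot 1 → sign +
signature = (2, 2, 0)

Answer: (2, 2, 0)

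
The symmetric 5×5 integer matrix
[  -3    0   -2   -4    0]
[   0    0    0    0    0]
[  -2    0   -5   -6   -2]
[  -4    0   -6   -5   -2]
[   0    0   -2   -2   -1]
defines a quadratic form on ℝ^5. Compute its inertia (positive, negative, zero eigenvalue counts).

Answer: (2, 2, 1)

Derivation:
step 0: pivot -3 → sign −
step 1: pivot -11/3 → sign −
step 2: pivot 37/11 → sign +
step 3: pivot 3/37 → sign +
step 4: row/col 4 already zero → sign 0
signature = (2, 2, 1)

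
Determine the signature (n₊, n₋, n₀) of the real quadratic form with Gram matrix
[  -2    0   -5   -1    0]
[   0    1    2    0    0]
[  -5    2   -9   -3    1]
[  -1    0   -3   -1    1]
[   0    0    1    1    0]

Answer: (2, 2, 1)

Derivation:
step 0: pivot -2 → sign −
step 1: pivot 1 → sign +
step 2: pivot -1/2 → sign −
step 3: pivot 2 → sign +
step 4: row/col 4 already zero → sign 0
signature = (2, 2, 1)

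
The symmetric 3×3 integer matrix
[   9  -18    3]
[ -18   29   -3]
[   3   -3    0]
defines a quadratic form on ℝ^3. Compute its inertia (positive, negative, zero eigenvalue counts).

Answer: (2, 1, 0)

Derivation:
step 0: pivot 9 → sign +
step 1: pivot -7 → sign −
step 2: pivot 2/7 → sign +
signature = (2, 1, 0)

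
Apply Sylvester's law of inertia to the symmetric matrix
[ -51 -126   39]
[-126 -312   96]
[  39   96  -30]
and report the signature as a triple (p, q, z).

step 0: pivot -51 → sign −
step 1: pivot -12/17 → sign −
step 2: row/col 2 already zero → sign 0
signature = (0, 2, 1)

Answer: (0, 2, 1)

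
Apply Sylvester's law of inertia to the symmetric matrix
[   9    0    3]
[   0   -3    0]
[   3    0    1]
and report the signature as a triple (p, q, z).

step 0: pivot 9 → sign +
step 1: pivot -3 → sign −
step 2: row/col 2 already zero → sign 0
signature = (1, 1, 1)

Answer: (1, 1, 1)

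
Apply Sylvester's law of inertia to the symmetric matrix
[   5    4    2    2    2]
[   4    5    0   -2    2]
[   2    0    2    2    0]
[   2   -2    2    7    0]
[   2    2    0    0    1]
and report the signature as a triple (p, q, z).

step 0: pivot 5 → sign +
step 1: pivot 9/5 → sign +
step 2: pivot -2/9 → sign −
step 3: pivot 17 → sign +
step 4: pivot 1/17 → sign +
signature = (4, 1, 0)

Answer: (4, 1, 0)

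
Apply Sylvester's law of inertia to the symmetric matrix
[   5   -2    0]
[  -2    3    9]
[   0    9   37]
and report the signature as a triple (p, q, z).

step 0: pivot 5 → sign +
step 1: pivot 11/5 → sign +
step 2: pivot 2/11 → sign +
signature = (3, 0, 0)

Answer: (3, 0, 0)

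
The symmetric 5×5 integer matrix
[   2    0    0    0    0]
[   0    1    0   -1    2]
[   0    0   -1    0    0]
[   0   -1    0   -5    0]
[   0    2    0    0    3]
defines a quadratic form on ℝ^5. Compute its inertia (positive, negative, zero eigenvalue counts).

Answer: (2, 3, 0)

Derivation:
step 0: pivot 2 → sign +
step 1: pivot 1 → sign +
step 2: pivot -1 → sign −
step 3: pivot -6 → sign −
step 4: pivot -1/3 → sign −
signature = (2, 3, 0)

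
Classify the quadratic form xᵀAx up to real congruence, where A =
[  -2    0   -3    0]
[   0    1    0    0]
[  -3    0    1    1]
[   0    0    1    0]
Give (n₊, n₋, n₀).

step 0: pivot -2 → sign −
step 1: pivot 1 → sign +
step 2: pivot 11/2 → sign +
step 3: pivot -2/11 → sign −
signature = (2, 2, 0)

Answer: (2, 2, 0)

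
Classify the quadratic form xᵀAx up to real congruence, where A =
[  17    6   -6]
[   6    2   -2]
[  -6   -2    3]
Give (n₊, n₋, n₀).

step 0: pivot 17 → sign +
step 1: pivot -2/17 → sign −
step 2: pivot 1 → sign +
signature = (2, 1, 0)

Answer: (2, 1, 0)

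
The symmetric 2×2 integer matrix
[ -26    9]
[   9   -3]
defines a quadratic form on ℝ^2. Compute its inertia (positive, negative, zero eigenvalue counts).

Answer: (1, 1, 0)

Derivation:
step 0: pivot -26 → sign −
step 1: pivot 3/26 → sign +
signature = (1, 1, 0)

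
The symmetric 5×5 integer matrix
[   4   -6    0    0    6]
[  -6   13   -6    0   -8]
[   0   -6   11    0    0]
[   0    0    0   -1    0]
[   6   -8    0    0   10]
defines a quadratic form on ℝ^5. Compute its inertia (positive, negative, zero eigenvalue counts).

step 0: pivot 4 → sign +
step 1: pivot 4 → sign +
step 2: pivot 2 → sign +
step 3: pivot -1 → sign −
step 4: pivot -3/8 → sign −
signature = (3, 2, 0)

Answer: (3, 2, 0)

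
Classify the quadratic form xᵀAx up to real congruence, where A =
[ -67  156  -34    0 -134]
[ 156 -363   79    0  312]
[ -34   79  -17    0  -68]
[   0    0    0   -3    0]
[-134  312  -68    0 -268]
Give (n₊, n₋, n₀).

Answer: (2, 2, 1)

Derivation:
step 0: pivot -67 → sign −
step 1: pivot 15/67 → sign +
step 2: pivot 2/15 → sign +
step 3: pivot -3 → sign −
step 4: row/col 4 already zero → sign 0
signature = (2, 2, 1)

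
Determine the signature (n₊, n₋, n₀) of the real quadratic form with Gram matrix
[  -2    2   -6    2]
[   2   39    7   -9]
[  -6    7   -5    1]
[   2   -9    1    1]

step 0: pivot -2 → sign −
step 1: pivot 41 → sign +
step 2: pivot 532/41 → sign +
step 3: pivot 1/133 → sign +
signature = (3, 1, 0)

Answer: (3, 1, 0)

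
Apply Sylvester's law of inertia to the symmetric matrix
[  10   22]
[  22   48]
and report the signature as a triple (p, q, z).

step 0: pivot 10 → sign +
step 1: pivot -2/5 → sign −
signature = (1, 1, 0)

Answer: (1, 1, 0)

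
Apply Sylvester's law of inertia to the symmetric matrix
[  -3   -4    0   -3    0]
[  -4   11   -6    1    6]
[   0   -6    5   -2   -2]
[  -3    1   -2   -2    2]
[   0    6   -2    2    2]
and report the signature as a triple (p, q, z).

Answer: (2, 3, 0)

Derivation:
step 0: pivot -3 → sign −
step 1: pivot 49/3 → sign +
step 2: pivot 137/49 → sign +
step 3: pivot -74/137 → sign −
step 4: pivot -6/37 → sign −
signature = (2, 3, 0)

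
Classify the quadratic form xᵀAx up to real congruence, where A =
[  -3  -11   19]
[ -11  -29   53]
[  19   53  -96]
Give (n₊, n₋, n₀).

step 0: pivot -3 → sign −
step 1: pivot 34/3 → sign +
step 2: pivot -3/17 → sign −
signature = (1, 2, 0)

Answer: (1, 2, 0)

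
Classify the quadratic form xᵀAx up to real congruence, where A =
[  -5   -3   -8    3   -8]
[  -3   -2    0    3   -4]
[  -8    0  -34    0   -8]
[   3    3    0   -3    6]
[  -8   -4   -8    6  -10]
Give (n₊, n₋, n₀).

Answer: (1, 3, 1)

Derivation:
step 0: pivot -5 → sign −
step 1: pivot -1/5 → sign −
step 2: pivot 94 → sign +
step 3: pivot -6/47 → sign −
step 4: row/col 4 already zero → sign 0
signature = (1, 3, 1)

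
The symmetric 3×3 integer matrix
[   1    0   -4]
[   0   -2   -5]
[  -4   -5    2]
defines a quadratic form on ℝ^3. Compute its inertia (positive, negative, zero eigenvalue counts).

Answer: (1, 2, 0)

Derivation:
step 0: pivot 1 → sign +
step 1: pivot -2 → sign −
step 2: pivot -3/2 → sign −
signature = (1, 2, 0)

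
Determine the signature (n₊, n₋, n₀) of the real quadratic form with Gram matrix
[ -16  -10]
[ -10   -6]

Answer: (1, 1, 0)

Derivation:
step 0: pivot -16 → sign −
step 1: pivot 1/4 → sign +
signature = (1, 1, 0)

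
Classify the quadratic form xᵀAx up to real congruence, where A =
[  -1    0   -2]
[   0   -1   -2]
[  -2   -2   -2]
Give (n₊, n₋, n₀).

step 0: pivot -1 → sign −
step 1: pivot -1 → sign −
step 2: pivot 6 → sign +
signature = (1, 2, 0)

Answer: (1, 2, 0)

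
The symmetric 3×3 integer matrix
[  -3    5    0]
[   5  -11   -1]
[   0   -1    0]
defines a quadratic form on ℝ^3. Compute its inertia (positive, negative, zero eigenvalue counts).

Answer: (1, 2, 0)

Derivation:
step 0: pivot -3 → sign −
step 1: pivot -8/3 → sign −
step 2: pivot 3/8 → sign +
signature = (1, 2, 0)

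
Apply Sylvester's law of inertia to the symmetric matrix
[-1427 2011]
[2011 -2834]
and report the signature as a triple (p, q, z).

step 0: pivot -1427 → sign −
step 1: pivot 3/1427 → sign +
signature = (1, 1, 0)

Answer: (1, 1, 0)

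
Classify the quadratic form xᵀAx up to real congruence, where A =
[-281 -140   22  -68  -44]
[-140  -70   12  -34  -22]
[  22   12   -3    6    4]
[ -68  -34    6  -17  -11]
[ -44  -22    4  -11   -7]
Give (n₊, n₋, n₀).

Answer: (2, 3, 0)

Derivation:
step 0: pivot -281 → sign −
step 1: pivot -70/281 → sign −
step 2: pivot 107/35 → sign +
step 3: pivot -53/107 → sign −
step 4: pivot 6/53 → sign +
signature = (2, 3, 0)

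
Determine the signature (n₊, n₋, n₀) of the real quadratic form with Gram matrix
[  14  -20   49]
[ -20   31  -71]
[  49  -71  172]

step 0: pivot 14 → sign +
step 1: pivot 17/7 → sign +
step 2: pivot 3/34 → sign +
signature = (3, 0, 0)

Answer: (3, 0, 0)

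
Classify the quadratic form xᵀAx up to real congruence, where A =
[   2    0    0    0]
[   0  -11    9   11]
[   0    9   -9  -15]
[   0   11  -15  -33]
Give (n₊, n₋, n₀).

step 0: pivot 2 → sign +
step 1: pivot -11 → sign −
step 2: pivot -18/11 → sign −
step 3: row/col 3 already zero → sign 0
signature = (1, 2, 1)

Answer: (1, 2, 1)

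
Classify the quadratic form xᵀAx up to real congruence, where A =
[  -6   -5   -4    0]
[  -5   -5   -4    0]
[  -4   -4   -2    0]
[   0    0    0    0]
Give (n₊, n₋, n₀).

Answer: (1, 2, 1)

Derivation:
step 0: pivot -6 → sign −
step 1: pivot -5/6 → sign −
step 2: pivot 6/5 → sign +
step 3: row/col 3 already zero → sign 0
signature = (1, 2, 1)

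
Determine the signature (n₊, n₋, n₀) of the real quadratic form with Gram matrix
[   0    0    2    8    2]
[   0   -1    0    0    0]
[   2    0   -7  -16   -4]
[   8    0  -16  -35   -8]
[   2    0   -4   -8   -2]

Answer: (1, 4, 0)

Derivation:
step 0: pivot -1 → sign −
step 1: pivot -7 → sign −
step 2: pivot 4/7 → sign +
step 3: pivot -19 → sign −
step 4: pivot -3/19 → sign −
signature = (1, 4, 0)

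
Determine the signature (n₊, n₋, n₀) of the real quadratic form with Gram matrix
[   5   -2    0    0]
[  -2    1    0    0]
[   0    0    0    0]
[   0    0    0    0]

Answer: (2, 0, 2)

Derivation:
step 0: pivot 5 → sign +
step 1: pivot 1/5 → sign +
step 2: row/col 2 already zero → sign 0
step 3: row/col 3 already zero → sign 0
signature = (2, 0, 2)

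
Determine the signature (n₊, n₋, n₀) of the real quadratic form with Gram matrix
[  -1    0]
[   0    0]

step 0: pivot -1 → sign −
step 1: row/col 1 already zero → sign 0
signature = (0, 1, 1)

Answer: (0, 1, 1)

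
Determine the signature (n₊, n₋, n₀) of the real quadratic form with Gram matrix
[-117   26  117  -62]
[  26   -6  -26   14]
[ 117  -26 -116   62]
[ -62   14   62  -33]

Answer: (2, 2, 0)

Derivation:
step 0: pivot -117 → sign −
step 1: pivot -2/9 → sign −
step 2: pivot 1 → sign +
step 3: pivot 1/13 → sign +
signature = (2, 2, 0)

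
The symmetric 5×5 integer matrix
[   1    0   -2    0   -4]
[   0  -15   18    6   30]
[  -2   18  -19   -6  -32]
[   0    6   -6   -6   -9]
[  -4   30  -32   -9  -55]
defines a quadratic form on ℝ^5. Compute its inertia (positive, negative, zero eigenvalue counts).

step 0: pivot 1 → sign +
step 1: pivot -15 → sign −
step 2: pivot -7/5 → sign −
step 3: pivot -18/7 → sign −
step 4: pivot 1/2 → sign +
signature = (2, 3, 0)

Answer: (2, 3, 0)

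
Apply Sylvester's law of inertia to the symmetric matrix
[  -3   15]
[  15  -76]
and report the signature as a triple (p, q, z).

Answer: (0, 2, 0)

Derivation:
step 0: pivot -3 → sign −
step 1: pivot -1 → sign −
signature = (0, 2, 0)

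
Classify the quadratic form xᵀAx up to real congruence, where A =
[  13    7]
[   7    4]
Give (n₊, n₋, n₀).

step 0: pivot 13 → sign +
step 1: pivot 3/13 → sign +
signature = (2, 0, 0)

Answer: (2, 0, 0)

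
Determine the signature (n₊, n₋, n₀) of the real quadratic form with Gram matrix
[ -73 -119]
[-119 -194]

step 0: pivot -73 → sign −
step 1: pivot -1/73 → sign −
signature = (0, 2, 0)

Answer: (0, 2, 0)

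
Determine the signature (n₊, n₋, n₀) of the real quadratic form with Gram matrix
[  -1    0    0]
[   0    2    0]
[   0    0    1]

Answer: (2, 1, 0)

Derivation:
step 0: pivot -1 → sign −
step 1: pivot 2 → sign +
step 2: pivot 1 → sign +
signature = (2, 1, 0)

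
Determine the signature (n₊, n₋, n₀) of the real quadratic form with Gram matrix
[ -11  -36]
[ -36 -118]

Answer: (0, 2, 0)

Derivation:
step 0: pivot -11 → sign −
step 1: pivot -2/11 → sign −
signature = (0, 2, 0)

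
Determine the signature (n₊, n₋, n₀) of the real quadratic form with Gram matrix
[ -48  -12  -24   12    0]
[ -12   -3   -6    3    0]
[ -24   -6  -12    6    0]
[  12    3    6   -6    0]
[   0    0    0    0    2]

Answer: (1, 2, 2)

Derivation:
step 0: pivot -48 → sign −
step 1: pivot -3 → sign −
step 2: pivot 2 → sign +
step 3: row/col 3 already zero → sign 0
step 4: row/col 4 already zero → sign 0
signature = (1, 2, 2)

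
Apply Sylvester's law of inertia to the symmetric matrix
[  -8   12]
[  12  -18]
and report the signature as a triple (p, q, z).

Answer: (0, 1, 1)

Derivation:
step 0: pivot -8 → sign −
step 1: row/col 1 already zero → sign 0
signature = (0, 1, 1)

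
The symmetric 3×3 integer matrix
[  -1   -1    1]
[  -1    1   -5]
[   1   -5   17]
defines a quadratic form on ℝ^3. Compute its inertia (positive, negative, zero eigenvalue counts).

Answer: (1, 1, 1)

Derivation:
step 0: pivot -1 → sign −
step 1: pivot 2 → sign +
step 2: row/col 2 already zero → sign 0
signature = (1, 1, 1)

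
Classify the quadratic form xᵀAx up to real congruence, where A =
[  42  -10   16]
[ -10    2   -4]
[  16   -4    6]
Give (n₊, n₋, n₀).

Answer: (1, 1, 1)

Derivation:
step 0: pivot 42 → sign +
step 1: pivot -8/21 → sign −
step 2: row/col 2 already zero → sign 0
signature = (1, 1, 1)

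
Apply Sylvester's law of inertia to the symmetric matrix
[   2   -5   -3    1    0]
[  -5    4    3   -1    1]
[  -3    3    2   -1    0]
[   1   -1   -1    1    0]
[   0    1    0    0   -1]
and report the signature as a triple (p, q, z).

Answer: (2, 2, 1)

Derivation:
step 0: pivot 2 → sign +
step 1: pivot -17/2 → sign −
step 2: pivot -2/17 → sign −
step 3: pivot 3/2 → sign +
step 4: row/col 4 already zero → sign 0
signature = (2, 2, 1)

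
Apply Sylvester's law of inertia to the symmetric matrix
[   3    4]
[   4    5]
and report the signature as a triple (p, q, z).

Answer: (1, 1, 0)

Derivation:
step 0: pivot 3 → sign +
step 1: pivot -1/3 → sign −
signature = (1, 1, 0)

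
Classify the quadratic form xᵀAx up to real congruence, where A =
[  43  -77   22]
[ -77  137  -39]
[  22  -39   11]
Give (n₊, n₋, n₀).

step 0: pivot 43 → sign +
step 1: pivot -38/43 → sign −
step 2: pivot -3/38 → sign −
signature = (1, 2, 0)

Answer: (1, 2, 0)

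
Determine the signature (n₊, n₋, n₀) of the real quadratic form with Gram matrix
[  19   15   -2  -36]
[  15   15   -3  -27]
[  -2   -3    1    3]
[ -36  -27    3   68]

step 0: pivot 19 → sign +
step 1: pivot 60/19 → sign +
step 2: pivot 3/20 → sign +
step 3: pivot -1 → sign −
signature = (3, 1, 0)

Answer: (3, 1, 0)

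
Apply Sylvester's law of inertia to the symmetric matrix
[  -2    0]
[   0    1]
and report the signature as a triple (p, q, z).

Answer: (1, 1, 0)

Derivation:
step 0: pivot -2 → sign −
step 1: pivot 1 → sign +
signature = (1, 1, 0)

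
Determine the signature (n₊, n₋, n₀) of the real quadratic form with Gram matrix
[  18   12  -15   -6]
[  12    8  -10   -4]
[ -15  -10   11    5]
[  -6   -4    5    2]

Answer: (1, 1, 2)

Derivation:
step 0: pivot 18 → sign +
step 1: pivot -3/2 → sign −
step 2: row/col 2 already zero → sign 0
step 3: row/col 3 already zero → sign 0
signature = (1, 1, 2)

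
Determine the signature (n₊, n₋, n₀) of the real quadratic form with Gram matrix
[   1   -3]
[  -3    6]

Answer: (1, 1, 0)

Derivation:
step 0: pivot 1 → sign +
step 1: pivot -3 → sign −
signature = (1, 1, 0)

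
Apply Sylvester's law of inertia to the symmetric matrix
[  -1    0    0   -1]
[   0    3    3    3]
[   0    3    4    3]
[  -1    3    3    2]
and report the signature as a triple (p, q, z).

Answer: (2, 1, 1)

Derivation:
step 0: pivot -1 → sign −
step 1: pivot 3 → sign +
step 2: pivot 1 → sign +
step 3: row/col 3 already zero → sign 0
signature = (2, 1, 1)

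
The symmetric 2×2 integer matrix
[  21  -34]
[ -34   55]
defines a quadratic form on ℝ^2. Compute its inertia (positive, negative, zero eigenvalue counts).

step 0: pivot 21 → sign +
step 1: pivot -1/21 → sign −
signature = (1, 1, 0)

Answer: (1, 1, 0)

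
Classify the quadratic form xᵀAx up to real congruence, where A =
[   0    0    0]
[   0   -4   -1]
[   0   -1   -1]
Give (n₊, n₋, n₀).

step 0: pivot -4 → sign −
step 1: pivot -3/4 → sign −
step 2: row/col 2 already zero → sign 0
signature = (0, 2, 1)

Answer: (0, 2, 1)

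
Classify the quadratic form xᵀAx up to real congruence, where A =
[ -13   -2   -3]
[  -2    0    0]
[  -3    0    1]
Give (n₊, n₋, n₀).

Answer: (2, 1, 0)

Derivation:
step 0: pivot -13 → sign −
step 1: pivot 4/13 → sign +
step 2: pivot 1 → sign +
signature = (2, 1, 0)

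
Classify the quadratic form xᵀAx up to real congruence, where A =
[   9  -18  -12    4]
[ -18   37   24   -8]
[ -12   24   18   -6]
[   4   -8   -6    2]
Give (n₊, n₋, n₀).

Answer: (3, 0, 1)

Derivation:
step 0: pivot 9 → sign +
step 1: pivot 1 → sign +
step 2: pivot 2 → sign +
step 3: row/col 3 already zero → sign 0
signature = (3, 0, 1)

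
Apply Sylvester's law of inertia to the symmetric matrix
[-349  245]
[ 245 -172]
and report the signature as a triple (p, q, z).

step 0: pivot -349 → sign −
step 1: pivot -3/349 → sign −
signature = (0, 2, 0)

Answer: (0, 2, 0)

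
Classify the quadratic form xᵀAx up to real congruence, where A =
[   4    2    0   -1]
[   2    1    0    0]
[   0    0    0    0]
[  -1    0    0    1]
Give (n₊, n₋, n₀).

Answer: (2, 1, 1)

Derivation:
step 0: pivot 4 → sign +
step 1: pivot 3/4 → sign +
step 2: pivot -1/3 → sign −
step 3: row/col 3 already zero → sign 0
signature = (2, 1, 1)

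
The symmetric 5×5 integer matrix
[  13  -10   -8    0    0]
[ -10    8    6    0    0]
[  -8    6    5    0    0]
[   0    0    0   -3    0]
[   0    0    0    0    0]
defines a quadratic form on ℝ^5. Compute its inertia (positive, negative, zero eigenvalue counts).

step 0: pivot 13 → sign +
step 1: pivot 4/13 → sign +
step 2: pivot -3 → sign −
step 3: row/col 3 already zero → sign 0
step 4: row/col 4 already zero → sign 0
signature = (2, 1, 2)

Answer: (2, 1, 2)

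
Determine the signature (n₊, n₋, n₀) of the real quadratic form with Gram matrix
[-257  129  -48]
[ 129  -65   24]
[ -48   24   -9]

step 0: pivot -257 → sign −
step 1: pivot -64/257 → sign −
step 2: row/col 2 already zero → sign 0
signature = (0, 2, 1)

Answer: (0, 2, 1)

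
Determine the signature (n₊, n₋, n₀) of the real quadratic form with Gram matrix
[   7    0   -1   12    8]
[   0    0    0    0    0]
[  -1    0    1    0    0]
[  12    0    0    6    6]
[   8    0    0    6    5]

Answer: (2, 2, 1)

Derivation:
step 0: pivot 7 → sign +
step 1: pivot 6/7 → sign +
step 2: pivot -18 → sign −
step 3: pivot -1/9 → sign −
step 4: row/col 4 already zero → sign 0
signature = (2, 2, 1)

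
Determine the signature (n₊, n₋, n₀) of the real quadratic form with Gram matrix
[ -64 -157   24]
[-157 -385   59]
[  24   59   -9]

step 0: pivot -64 → sign −
step 1: pivot 9/64 → sign +
step 2: pivot -1/9 → sign −
signature = (1, 2, 0)

Answer: (1, 2, 0)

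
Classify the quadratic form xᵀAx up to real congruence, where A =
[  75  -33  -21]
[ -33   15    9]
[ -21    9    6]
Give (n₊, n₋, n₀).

Answer: (2, 0, 1)

Derivation:
step 0: pivot 75 → sign +
step 1: pivot 12/25 → sign +
step 2: row/col 2 already zero → sign 0
signature = (2, 0, 1)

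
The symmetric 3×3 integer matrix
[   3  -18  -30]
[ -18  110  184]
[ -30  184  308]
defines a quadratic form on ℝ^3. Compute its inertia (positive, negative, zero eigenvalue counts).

step 0: pivot 3 → sign +
step 1: pivot 2 → sign +
step 2: row/col 2 already zero → sign 0
signature = (2, 0, 1)

Answer: (2, 0, 1)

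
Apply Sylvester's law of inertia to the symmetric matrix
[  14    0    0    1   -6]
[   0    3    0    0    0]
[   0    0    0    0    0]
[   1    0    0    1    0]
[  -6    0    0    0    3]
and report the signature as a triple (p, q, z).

Answer: (4, 0, 1)

Derivation:
step 0: pivot 14 → sign +
step 1: pivot 3 → sign +
step 2: pivot 13/14 → sign +
step 3: pivot 3/13 → sign +
step 4: row/col 4 already zero → sign 0
signature = (4, 0, 1)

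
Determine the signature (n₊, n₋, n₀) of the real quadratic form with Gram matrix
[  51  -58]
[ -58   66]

Answer: (2, 0, 0)

Derivation:
step 0: pivot 51 → sign +
step 1: pivot 2/51 → sign +
signature = (2, 0, 0)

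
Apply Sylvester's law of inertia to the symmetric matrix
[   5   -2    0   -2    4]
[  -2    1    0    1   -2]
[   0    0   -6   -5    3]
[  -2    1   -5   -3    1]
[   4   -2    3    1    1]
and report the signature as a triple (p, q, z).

step 0: pivot 5 → sign +
step 1: pivot 1/5 → sign +
step 2: pivot -6 → sign −
step 3: pivot 1/6 → sign +
step 4: pivot -3 → sign −
signature = (3, 2, 0)

Answer: (3, 2, 0)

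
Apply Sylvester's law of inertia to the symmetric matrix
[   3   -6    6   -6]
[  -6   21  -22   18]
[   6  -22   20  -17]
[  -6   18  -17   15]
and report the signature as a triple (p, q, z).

Answer: (2, 2, 0)

Derivation:
step 0: pivot 3 → sign +
step 1: pivot 9 → sign +
step 2: pivot -28/9 → sign −
step 3: pivot -3/28 → sign −
signature = (2, 2, 0)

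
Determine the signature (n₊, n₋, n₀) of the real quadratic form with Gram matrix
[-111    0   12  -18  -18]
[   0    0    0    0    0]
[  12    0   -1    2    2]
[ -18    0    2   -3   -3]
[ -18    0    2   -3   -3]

Answer: (1, 2, 2)

Derivation:
step 0: pivot -111 → sign −
step 1: pivot 11/37 → sign +
step 2: pivot -1/11 → sign −
step 3: row/col 3 already zero → sign 0
step 4: row/col 4 already zero → sign 0
signature = (1, 2, 2)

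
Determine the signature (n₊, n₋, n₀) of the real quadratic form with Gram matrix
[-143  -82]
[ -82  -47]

step 0: pivot -143 → sign −
step 1: pivot 3/143 → sign +
signature = (1, 1, 0)

Answer: (1, 1, 0)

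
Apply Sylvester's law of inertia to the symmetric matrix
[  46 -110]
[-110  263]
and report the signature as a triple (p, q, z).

step 0: pivot 46 → sign +
step 1: pivot -1/23 → sign −
signature = (1, 1, 0)

Answer: (1, 1, 0)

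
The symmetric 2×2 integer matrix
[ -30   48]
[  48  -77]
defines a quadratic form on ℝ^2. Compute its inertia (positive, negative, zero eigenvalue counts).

Answer: (0, 2, 0)

Derivation:
step 0: pivot -30 → sign −
step 1: pivot -1/5 → sign −
signature = (0, 2, 0)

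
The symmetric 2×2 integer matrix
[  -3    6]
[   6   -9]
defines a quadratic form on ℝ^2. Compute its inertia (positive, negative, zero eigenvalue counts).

step 0: pivot -3 → sign −
step 1: pivot 3 → sign +
signature = (1, 1, 0)

Answer: (1, 1, 0)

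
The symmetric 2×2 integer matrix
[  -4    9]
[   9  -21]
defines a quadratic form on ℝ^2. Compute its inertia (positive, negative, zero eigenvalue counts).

step 0: pivot -4 → sign −
step 1: pivot -3/4 → sign −
signature = (0, 2, 0)

Answer: (0, 2, 0)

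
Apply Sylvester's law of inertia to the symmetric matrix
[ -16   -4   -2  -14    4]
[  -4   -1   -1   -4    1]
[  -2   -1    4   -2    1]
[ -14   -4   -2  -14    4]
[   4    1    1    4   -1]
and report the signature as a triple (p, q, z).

step 0: pivot -16 → sign −
step 1: pivot 17/4 → sign +
step 2: pivot -1/17 → sign −
step 3: pivot 3 → sign +
step 4: row/col 4 already zero → sign 0
signature = (2, 2, 1)

Answer: (2, 2, 1)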